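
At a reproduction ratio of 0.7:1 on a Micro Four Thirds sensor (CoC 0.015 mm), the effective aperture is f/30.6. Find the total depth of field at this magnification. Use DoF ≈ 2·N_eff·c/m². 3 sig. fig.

1.87 mm

At magnification m, DoF ≈ 2·N_eff·c/m² = 2 × 30.6 × 0.015 / 0.7² = 0.918 / 0.49 ≈ 1.87 mm.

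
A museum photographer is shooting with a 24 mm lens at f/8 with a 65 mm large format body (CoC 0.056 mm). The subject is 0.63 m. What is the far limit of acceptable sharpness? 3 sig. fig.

Hyperfocal distance H = f²/(N·c) + f = 24²/(8 × 0.056) + 24 = 576/0.448 + 24 ≈ 1309.7 mm ≈ 1.310 m.
Far limit Df = s·(H − f)/(H − s) = 630 × (1309.7 − 24) / (1309.7 − 630) = 630 × 1285.7 / 679.7 ≈ 1191.7 mm ≈ 1.19 m.

1.19 m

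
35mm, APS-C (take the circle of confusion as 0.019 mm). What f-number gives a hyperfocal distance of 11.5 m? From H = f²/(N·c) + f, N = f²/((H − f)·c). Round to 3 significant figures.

Rearrange H = f²/(N·c) + f for N: N = f² / ((H − f)·c).
N = 35² / ((11500 − 35) × 0.019) = 1225 / 217.8 ≈ 5.62.

f/5.62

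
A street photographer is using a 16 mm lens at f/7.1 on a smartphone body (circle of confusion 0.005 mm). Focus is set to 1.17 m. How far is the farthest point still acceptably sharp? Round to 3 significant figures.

1.39 m

Hyperfocal distance H = f²/(N·c) + f = 16²/(7.1 × 0.005) + 16 = 256/0.0355 + 16 ≈ 7227.3 mm ≈ 7.227 m.
Far limit Df = s·(H − f)/(H − s) = 1170 × (7227.3 − 16) / (7227.3 − 1170) = 1170 × 7211.3 / 6057.3 ≈ 1392.9 mm ≈ 1.39 m.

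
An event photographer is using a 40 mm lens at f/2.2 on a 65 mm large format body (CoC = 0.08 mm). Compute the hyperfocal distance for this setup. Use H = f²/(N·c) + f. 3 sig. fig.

Hyperfocal distance H = f²/(N·c) + f = 40²/(2.2 × 0.08) + 40 = 1600/0.176 + 40 ≈ 9130.9 mm ≈ 9.13 m.

9.13 m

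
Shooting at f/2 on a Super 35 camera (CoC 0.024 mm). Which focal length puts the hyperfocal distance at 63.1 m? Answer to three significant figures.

From H = f²/(N·c) + f, with f ≪ H: f ≈ √(H·N·c) = √(63100 × 2 × 0.024) = √3028.8 ≈ 55.03 mm.
The +f correction barely moves this — solving exactly, f² + N·c·f − N·c·H = 0 ⇒ f = (−N·c + √((N·c)² + 4·N·c·H))/2 = (−0.048 + √12115)/2 ≈ 55.011 mm, so f ≈ 55.0 mm.

55.0 mm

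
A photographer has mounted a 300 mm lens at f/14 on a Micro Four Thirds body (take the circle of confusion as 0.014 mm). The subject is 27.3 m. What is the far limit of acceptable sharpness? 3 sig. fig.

Hyperfocal distance H = f²/(N·c) + f = 300²/(14 × 0.014) + 300 = 90000/0.196 + 300 ≈ 459483.7 mm ≈ 459.5 m.
Far limit Df = s·(H − f)/(H − s) = 27300 × (459483.7 − 300) / (459483.7 − 27300) = 27300 × 459183.7 / 432183.7 ≈ 29006 mm ≈ 29.0 m.

29.0 m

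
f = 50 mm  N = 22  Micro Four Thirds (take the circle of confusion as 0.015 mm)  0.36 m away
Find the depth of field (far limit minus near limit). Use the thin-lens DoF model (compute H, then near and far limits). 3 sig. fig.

29.5 mm

Hyperfocal distance H = f²/(N·c) + f = 50²/(22 × 0.015) + 50 = 2500/0.33 + 50 ≈ 7625.8 mm ≈ 7.626 m.
Near limit Dn = s·(H − f)/(H + s − 2f) = 360 × (7625.8 − 50) / (7625.8 + 360 − 2 × 50) = 360 × 7575.8 / 7885.8 ≈ 345.848 mm.
Far limit Df = s·(H − f)/(H − s) = 360 × (7625.8 − 50) / (7625.8 − 360) = 360 × 7575.8 / 7265.8 ≈ 375.360 mm.
Depth of field = Df − Dn = 375.360 − 345.848 ≈ 29.512 mm.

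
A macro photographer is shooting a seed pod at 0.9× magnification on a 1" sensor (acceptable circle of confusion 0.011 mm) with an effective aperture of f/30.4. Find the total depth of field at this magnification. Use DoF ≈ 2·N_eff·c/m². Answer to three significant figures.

At magnification m, DoF ≈ 2·N_eff·c/m² = 2 × 30.4 × 0.011 / 0.9² = 0.6688 / 0.81 ≈ 0.826 mm.

0.826 mm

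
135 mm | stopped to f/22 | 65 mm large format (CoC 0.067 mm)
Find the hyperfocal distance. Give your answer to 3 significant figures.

12.5 m

Hyperfocal distance H = f²/(N·c) + f = 135²/(22 × 0.067) + 135 = 18225/1.474 + 135 ≈ 12499.3 mm ≈ 12.5 m.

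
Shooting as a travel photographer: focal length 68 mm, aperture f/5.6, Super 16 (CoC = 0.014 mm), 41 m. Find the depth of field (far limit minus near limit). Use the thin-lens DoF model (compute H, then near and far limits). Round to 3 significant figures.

110 m

Hyperfocal distance H = f²/(N·c) + f = 68²/(5.6 × 0.014) + 68 = 4624/0.0784 + 68 ≈ 59047.6 mm ≈ 59.05 m.
Near limit Dn = s·(H − f)/(H + s − 2f) = 41000 × (59047.6 − 68) / (59047.6 + 41000 − 2 × 68) = 41000 × 58979.6 / 99911.6 ≈ 24203 mm.
Far limit Df = s·(H − f)/(H − s) = 41000 × (59047.6 − 68) / (59047.6 − 41000) = 41000 × 58979.6 / 18047.6 ≈ 133988 mm.
Depth of field = Df − Dn = 133988 − 24203 ≈ 109785 mm ≈ 110 m.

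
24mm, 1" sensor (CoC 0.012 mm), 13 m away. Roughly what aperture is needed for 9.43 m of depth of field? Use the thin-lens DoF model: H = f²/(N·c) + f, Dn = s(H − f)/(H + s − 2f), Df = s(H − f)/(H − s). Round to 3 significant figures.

Write h = H − f = f²/(N·c). The thin-lens limits are Dn = s·h/(h + (s−f)) and Df = s·h/(h − (s−f)), so DoF = Df − Dn = 2·s·(s−f)·h / (h² − (s−f)²).
That is a quadratic in h: DoF·h² − 2·s·(s−f)·h − DoF·(s−f)² = 0 ⇒ h = (s−f)·(s + √(s² + DoF²)) / DoF = 12976 × (13000 + √(13000² + 9430²)) / 9430 = 12976 × (13000 + 16060.0) / 9430 ≈ 39988 mm.
Then N = f²/(c·h) = 24² / (0.012 × 39988) = 576 / 479.85 ≈ 1.20.

f/1.20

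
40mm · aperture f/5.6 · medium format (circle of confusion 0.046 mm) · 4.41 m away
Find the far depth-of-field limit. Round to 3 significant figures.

14.9 m

Hyperfocal distance H = f²/(N·c) + f = 40²/(5.6 × 0.046) + 40 = 1600/0.2576 + 40 ≈ 6251.2 mm ≈ 6.251 m.
Far limit Df = s·(H − f)/(H − s) = 4410 × (6251.2 − 40) / (6251.2 − 4410) = 4410 × 6211.2 / 1841.2 ≈ 14877 mm ≈ 14.9 m.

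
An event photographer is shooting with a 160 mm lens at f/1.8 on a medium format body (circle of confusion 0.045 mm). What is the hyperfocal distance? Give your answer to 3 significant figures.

Hyperfocal distance H = f²/(N·c) + f = 160²/(1.8 × 0.045) + 160 = 25600/0.081 + 160 ≈ 316209.4 mm ≈ 316 m.

316 m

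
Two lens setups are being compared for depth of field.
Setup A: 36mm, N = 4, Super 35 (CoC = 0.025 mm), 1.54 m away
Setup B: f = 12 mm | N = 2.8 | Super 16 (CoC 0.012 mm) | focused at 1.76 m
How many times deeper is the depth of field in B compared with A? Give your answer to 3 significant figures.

Setup A: H = 36²/(4×0.025) + 36 ≈ 12996.0 mm; DoF = Df − Dn = 1742.18 − 1379.87 ≈ 362.31 mm.
Setup B: H = 12²/(2.8×0.012) + 12 ≈ 4297.7 mm; DoF = Df − Dn = 2972.3 − 1250.1 ≈ 1722.2 mm.
Ratio = 1722.2 / 362.31 ≈ 4.75.

4.75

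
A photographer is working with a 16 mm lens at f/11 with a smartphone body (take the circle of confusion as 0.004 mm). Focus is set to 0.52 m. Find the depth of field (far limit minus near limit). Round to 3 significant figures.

90.8 mm

Hyperfocal distance H = f²/(N·c) + f = 16²/(11 × 0.004) + 16 = 256/0.044 + 16 ≈ 5834.2 mm ≈ 5.834 m.
Near limit Dn = s·(H − f)/(H + s − 2f) = 520 × (5834.2 − 16) / (5834.2 + 520 − 2 × 16) = 520 × 5818.2 / 6322.2 ≈ 478.546 mm.
Far limit Df = s·(H − f)/(H − s) = 520 × (5834.2 − 16) / (5834.2 − 520) = 520 × 5818.2 / 5314.2 ≈ 569.317 mm.
Depth of field = Df − Dn = 569.317 − 478.546 ≈ 90.771 mm.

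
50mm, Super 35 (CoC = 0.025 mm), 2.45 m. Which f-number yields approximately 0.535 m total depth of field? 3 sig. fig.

f/4.50

Write h = H − f = f²/(N·c). The thin-lens limits are Dn = s·h/(h + (s−f)) and Df = s·h/(h − (s−f)), so DoF = Df − Dn = 2·s·(s−f)·h / (h² − (s−f)²).
That is a quadratic in h: DoF·h² − 2·s·(s−f)·h − DoF·(s−f)² = 0 ⇒ h = (s−f)·(s + √(s² + DoF²)) / DoF = 2400 × (2450 + √(2450² + 535²)) / 535 = 2400 × (2450 + 2507.73) / 535 ≈ 22240 mm.
Then N = f²/(c·h) = 50² / (0.025 × 22240) = 2500 / 556.01 ≈ 4.50.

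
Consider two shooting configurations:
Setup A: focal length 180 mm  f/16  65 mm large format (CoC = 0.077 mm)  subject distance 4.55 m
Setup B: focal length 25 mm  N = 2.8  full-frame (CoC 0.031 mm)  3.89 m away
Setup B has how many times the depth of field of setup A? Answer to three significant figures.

Setup A: H = 180²/(16×0.077) + 180 ≈ 26478.7 mm; DoF = Df − Dn = 5456.7 − 3901.7 ≈ 1555.0 mm.
Setup B: H = 25²/(2.8×0.031) + 25 ≈ 7225.5 mm; DoF = Df − Dn = 8397.6 − 2531.3 ≈ 5866.3 mm.
Ratio = 5866.3 / 1555.0 ≈ 3.77.

3.77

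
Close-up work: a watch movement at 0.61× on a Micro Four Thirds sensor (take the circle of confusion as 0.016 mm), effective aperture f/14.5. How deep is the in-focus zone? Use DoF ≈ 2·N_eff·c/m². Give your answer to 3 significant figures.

At magnification m, DoF ≈ 2·N_eff·c/m² = 2 × 14.5 × 0.016 / 0.61² = 0.464 / 0.3721 ≈ 1.25 mm.

1.25 mm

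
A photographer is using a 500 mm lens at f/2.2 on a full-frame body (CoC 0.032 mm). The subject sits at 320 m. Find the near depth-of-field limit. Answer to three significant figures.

294 m

Hyperfocal distance H = f²/(N·c) + f = 500²/(2.2 × 0.032) + 500 = 250000/0.0704 + 500 ≈ 3551636.4 mm ≈ 3552 m.
Near limit Dn = s·(H − f)/(H + s − 2f) = 320000 × (3551636.4 − 500) / (3551636.4 + 320000 − 2 × 500) = 320000 × 3551136.4 / 3870636.4 ≈ 293586 mm ≈ 294 m.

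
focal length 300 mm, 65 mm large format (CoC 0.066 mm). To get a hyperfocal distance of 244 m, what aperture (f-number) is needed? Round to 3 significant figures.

Rearrange H = f²/(N·c) + f for N: N = f² / ((H − f)·c).
N = 300² / ((244000 − 300) × 0.066) = 90000 / 16084 ≈ 5.60.

f/5.60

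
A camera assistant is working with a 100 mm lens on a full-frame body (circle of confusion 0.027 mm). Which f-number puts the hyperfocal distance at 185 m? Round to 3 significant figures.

f/2.00

Rearrange H = f²/(N·c) + f for N: N = f² / ((H − f)·c).
N = 100² / ((185000 − 100) × 0.027) = 10000 / 4992 ≈ 2.00.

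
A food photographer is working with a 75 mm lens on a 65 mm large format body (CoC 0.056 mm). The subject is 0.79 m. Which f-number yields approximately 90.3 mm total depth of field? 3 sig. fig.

f/8

Write h = H − f = f²/(N·c). The thin-lens limits are Dn = s·h/(h + (s−f)) and Df = s·h/(h − (s−f)), so DoF = Df − Dn = 2·s·(s−f)·h / (h² − (s−f)²).
That is a quadratic in h: DoF·h² − 2·s·(s−f)·h − DoF·(s−f)² = 0 ⇒ h = (s−f)·(s + √(s² + DoF²)) / DoF = 715 × (790 + √(790² + 90.3²)) / 90.3 = 715 × (790 + 795.144) / 90.3 ≈ 12551 mm.
Then N = f²/(c·h) = 75² / (0.056 × 12551) = 5625 / 702.87 ≈ 8.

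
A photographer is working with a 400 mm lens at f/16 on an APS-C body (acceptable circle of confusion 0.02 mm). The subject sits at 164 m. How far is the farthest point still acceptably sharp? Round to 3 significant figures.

244 m

Hyperfocal distance H = f²/(N·c) + f = 400²/(16 × 0.02) + 400 = 160000/0.32 + 400 ≈ 500400.0 mm ≈ 500.4 m.
Far limit Df = s·(H − f)/(H − s) = 164000 × (500400.0 − 400) / (500400.0 − 164000) = 164000 × 500000.0 / 336400.0 ≈ 243757 mm ≈ 244 m.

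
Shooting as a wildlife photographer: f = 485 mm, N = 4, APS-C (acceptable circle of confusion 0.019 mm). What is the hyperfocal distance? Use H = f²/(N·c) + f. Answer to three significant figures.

3100 m

Hyperfocal distance H = f²/(N·c) + f = 485²/(4 × 0.019) + 485 = 235225/0.076 + 485 ≈ 3095550.8 mm ≈ 3100 m.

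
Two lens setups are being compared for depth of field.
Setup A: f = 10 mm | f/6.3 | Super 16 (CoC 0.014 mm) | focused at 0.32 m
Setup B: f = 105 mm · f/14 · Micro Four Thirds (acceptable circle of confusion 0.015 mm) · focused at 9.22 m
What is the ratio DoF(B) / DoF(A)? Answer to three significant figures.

17.5

Setup A: H = 10²/(6.3×0.014) + 10 ≈ 1143.8 mm; DoF = Df − Dn = 440.42 − 251.29 ≈ 189.13 mm.
Setup B: H = 105²/(14×0.015) + 105 ≈ 52605.0 mm; DoF = Df − Dn = 11157.1 − 7856.0 ≈ 3301.1 mm.
Ratio = 3301.1 / 189.13 ≈ 17.5.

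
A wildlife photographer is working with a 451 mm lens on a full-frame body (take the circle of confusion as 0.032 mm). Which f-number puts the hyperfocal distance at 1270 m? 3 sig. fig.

Rearrange H = f²/(N·c) + f for N: N = f² / ((H − f)·c).
N = 451² / ((1270000 − 451) × 0.032) = 203401 / 40626 ≈ 5.01.

f/5.01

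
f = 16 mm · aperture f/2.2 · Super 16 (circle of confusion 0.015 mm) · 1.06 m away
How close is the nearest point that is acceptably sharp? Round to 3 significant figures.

Hyperfocal distance H = f²/(N·c) + f = 16²/(2.2 × 0.015) + 16 = 256/0.033 + 16 ≈ 7773.6 mm ≈ 7.774 m.
Near limit Dn = s·(H − f)/(H + s − 2f) = 1060 × (7773.6 − 16) / (7773.6 + 1060 − 2 × 16) = 1060 × 7757.6 / 8801.6 ≈ 934.27 mm ≈ 0.934 m.

0.934 m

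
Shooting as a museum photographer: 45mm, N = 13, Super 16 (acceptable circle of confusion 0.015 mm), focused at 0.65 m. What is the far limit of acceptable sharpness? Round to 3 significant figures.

0.690 m

Hyperfocal distance H = f²/(N·c) + f = 45²/(13 × 0.015) + 45 = 2025/0.195 + 45 ≈ 10429.6 mm ≈ 10.43 m.
Far limit Df = s·(H − f)/(H − s) = 650 × (10429.6 − 45) / (10429.6 − 650) = 650 × 10384.6 / 9779.6 ≈ 690.21 mm ≈ 0.690 m.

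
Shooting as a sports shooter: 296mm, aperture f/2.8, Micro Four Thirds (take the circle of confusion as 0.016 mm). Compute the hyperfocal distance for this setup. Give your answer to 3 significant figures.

1960 m

Hyperfocal distance H = f²/(N·c) + f = 296²/(2.8 × 0.016) + 296 = 87616/0.0448 + 296 ≈ 1956010.3 mm ≈ 1960 m.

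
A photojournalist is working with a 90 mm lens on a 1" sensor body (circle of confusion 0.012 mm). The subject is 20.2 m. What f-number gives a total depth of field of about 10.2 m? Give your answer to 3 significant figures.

f/7.99

Write h = H − f = f²/(N·c). The thin-lens limits are Dn = s·h/(h + (s−f)) and Df = s·h/(h − (s−f)), so DoF = Df − Dn = 2·s·(s−f)·h / (h² − (s−f)²).
That is a quadratic in h: DoF·h² − 2·s·(s−f)·h − DoF·(s−f)² = 0 ⇒ h = (s−f)·(s + √(s² + DoF²)) / DoF = 20110 × (20200 + √(20200² + 10200²)) / 10200 = 20110 × (20200 + 22629.2) / 10200 ≈ 84441 mm.
Then N = f²/(c·h) = 90² / (0.012 × 84441) = 8100 / 1013.3 ≈ 7.99.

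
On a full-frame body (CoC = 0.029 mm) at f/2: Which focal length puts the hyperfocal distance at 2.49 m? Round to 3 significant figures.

From H = f²/(N·c) + f, with f ≪ H: f ≈ √(H·N·c) = √(2490 × 2 × 0.029) = √144.42 ≈ 12.02 mm.
The +f correction barely moves this — solving exactly, f² + N·c·f − N·c·H = 0 ⇒ f = (−N·c + √((N·c)² + 4·N·c·H))/2 = (−0.058 + √577.68)/2 ≈ 11.989 mm, so f ≈ 12.0 mm.

12.0 mm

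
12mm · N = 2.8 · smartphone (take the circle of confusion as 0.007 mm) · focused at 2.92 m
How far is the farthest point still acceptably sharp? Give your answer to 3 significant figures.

4.83 m

Hyperfocal distance H = f²/(N·c) + f = 12²/(2.8 × 0.007) + 12 = 144/0.0196 + 12 ≈ 7358.9 mm ≈ 7.359 m.
Far limit Df = s·(H − f)/(H − s) = 2920 × (7358.9 − 12) / (7358.9 − 2920) = 2920 × 7346.9 / 4438.9 ≈ 4832.9 mm ≈ 4.83 m.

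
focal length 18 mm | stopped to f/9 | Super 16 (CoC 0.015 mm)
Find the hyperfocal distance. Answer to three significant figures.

Hyperfocal distance H = f²/(N·c) + f = 18²/(9 × 0.015) + 18 = 324/0.135 + 18 ≈ 2418.0 mm ≈ 2.42 m.

2.42 m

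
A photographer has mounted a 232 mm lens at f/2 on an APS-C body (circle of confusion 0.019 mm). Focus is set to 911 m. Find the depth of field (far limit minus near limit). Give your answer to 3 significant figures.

2000 m

Hyperfocal distance H = f²/(N·c) + f = 232²/(2 × 0.019) + 232 = 53824/0.038 + 232 ≈ 1416653.1 mm ≈ 1417 m.
Near limit Dn = s·(H − f)/(H + s − 2f) = 911000 × (1416653.1 − 232) / (1416653.1 + 911000 − 2 × 232) = 911000 × 1416421.1 / 2327189.1 ≈ 554471 mm.
Far limit Df = s·(H − f)/(H − s) = 911000 × (1416653.1 − 232) / (1416653.1 − 911000) = 911000 × 1416421.1 / 505653.1 ≈ 2551867 mm.
Depth of field = Df − Dn = 2551867 − 554471 ≈ 1997396 mm ≈ 2000 m.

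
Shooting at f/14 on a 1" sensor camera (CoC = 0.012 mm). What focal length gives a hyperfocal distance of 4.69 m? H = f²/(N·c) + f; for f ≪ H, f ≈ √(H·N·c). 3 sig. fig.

28.0 mm

From H = f²/(N·c) + f, with f ≪ H: f ≈ √(H·N·c) = √(4690 × 14 × 0.012) = √787.92 ≈ 28.07 mm.
Exact: f² + N·c·f − N·c·H = 0 ⇒ f = (−N·c + √((N·c)² + 4·N·c·H))/2 = (−0.168 + √3151.7)/2 ≈ 27.986 mm ≈ 28.0 mm.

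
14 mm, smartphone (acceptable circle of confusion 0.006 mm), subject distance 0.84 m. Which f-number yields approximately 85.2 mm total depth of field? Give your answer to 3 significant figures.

Write h = H − f = f²/(N·c). The thin-lens limits are Dn = s·h/(h + (s−f)) and Df = s·h/(h − (s−f)), so DoF = Df − Dn = 2·s·(s−f)·h / (h² − (s−f)²).
That is a quadratic in h: DoF·h² − 2·s·(s−f)·h − DoF·(s−f)² = 0 ⇒ h = (s−f)·(s + √(s² + DoF²)) / DoF = 826 × (840 + √(840² + 85.2²)) / 85.2 = 826 × (840 + 844.310) / 85.2 ≈ 16329 mm.
Then N = f²/(c·h) = 14² / (0.006 × 16329) = 196 / 97.975 ≈ 2.00.

f/2.00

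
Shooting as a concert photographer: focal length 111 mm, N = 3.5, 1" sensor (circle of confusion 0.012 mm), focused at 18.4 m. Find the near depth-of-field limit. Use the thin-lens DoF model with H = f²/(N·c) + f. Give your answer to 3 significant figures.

17.3 m

Hyperfocal distance H = f²/(N·c) + f = 111²/(3.5 × 0.012) + 111 = 12321/0.042 + 111 ≈ 293468.1 mm ≈ 293.5 m.
Near limit Dn = s·(H − f)/(H + s − 2f) = 18400 × (293468.1 − 111) / (293468.1 + 18400 − 2 × 111) = 18400 × 293357.1 / 311646.1 ≈ 17320 mm ≈ 17.3 m.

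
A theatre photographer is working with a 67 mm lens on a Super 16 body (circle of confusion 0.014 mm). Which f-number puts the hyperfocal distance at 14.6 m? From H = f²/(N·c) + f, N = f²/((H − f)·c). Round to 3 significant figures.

Rearrange H = f²/(N·c) + f for N: N = f² / ((H − f)·c).
N = 67² / ((14600 − 67) × 0.014) = 4489 / 203.5 ≈ 22.1.

f/22.1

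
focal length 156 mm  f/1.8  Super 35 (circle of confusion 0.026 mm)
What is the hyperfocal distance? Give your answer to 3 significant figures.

520 m

Hyperfocal distance H = f²/(N·c) + f = 156²/(1.8 × 0.026) + 156 = 24336/0.0468 + 156 ≈ 520156.0 mm ≈ 520 m.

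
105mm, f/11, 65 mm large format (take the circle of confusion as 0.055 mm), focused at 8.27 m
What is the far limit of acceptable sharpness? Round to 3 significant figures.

Hyperfocal distance H = f²/(N·c) + f = 105²/(11 × 0.055) + 105 = 11025/0.605 + 105 ≈ 18328.1 mm ≈ 18.33 m.
Far limit Df = s·(H − f)/(H − s) = 8270 × (18328.1 − 105) / (18328.1 − 8270) = 8270 × 18223.1 / 10058.1 ≈ 14983 mm ≈ 15.0 m.

15.0 m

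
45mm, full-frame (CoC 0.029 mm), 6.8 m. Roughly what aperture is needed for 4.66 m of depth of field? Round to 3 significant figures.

Write h = H − f = f²/(N·c). The thin-lens limits are Dn = s·h/(h + (s−f)) and Df = s·h/(h − (s−f)), so DoF = Df − Dn = 2·s·(s−f)·h / (h² − (s−f)²).
That is a quadratic in h: DoF·h² − 2·s·(s−f)·h − DoF·(s−f)² = 0 ⇒ h = (s−f)·(s + √(s² + DoF²)) / DoF = 6755 × (6800 + √(6800² + 4660²)) / 4660 = 6755 × (6800 + 8243.52) / 4660 ≈ 21807 mm.
Then N = f²/(c·h) = 45² / (0.029 × 21807) = 2025 / 632.39 ≈ 3.20.

f/3.20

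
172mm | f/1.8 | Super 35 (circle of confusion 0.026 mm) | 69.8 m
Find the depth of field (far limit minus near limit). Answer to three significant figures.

Hyperfocal distance H = f²/(N·c) + f = 172²/(1.8 × 0.026) + 172 = 29584/0.0468 + 172 ≈ 632308.8 mm ≈ 632.3 m.
Near limit Dn = s·(H − f)/(H + s − 2f) = 69800 × (632308.8 − 172) / (632308.8 + 69800 − 2 × 172) = 69800 × 632136.8 / 701764.8 ≈ 62875 mm.
Far limit Df = s·(H − f)/(H − s) = 69800 × (632308.8 − 172) / (632308.8 − 69800) = 69800 × 632136.8 / 562508.8 ≈ 78440 mm.
Depth of field = Df − Dn = 78440 − 62875 ≈ 15565 mm ≈ 15.6 m.

15.6 m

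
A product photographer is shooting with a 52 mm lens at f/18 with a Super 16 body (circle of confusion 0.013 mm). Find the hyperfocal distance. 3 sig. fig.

11.6 m

Hyperfocal distance H = f²/(N·c) + f = 52²/(18 × 0.013) + 52 = 2704/0.234 + 52 ≈ 11607.6 mm ≈ 11.6 m.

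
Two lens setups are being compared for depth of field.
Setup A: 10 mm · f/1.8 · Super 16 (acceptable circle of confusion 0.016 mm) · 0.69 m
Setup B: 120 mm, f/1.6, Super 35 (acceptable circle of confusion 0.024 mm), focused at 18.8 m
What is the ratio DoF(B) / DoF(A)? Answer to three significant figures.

Setup A: H = 10²/(1.8×0.016) + 10 ≈ 3482.2 mm; DoF = Df − Dn = 858.04 − 577.00 ≈ 281.04 mm.
Setup B: H = 120²/(1.6×0.024) + 120 ≈ 375120.0 mm; DoF = Df − Dn = 19785.6 − 17907.9 ≈ 1877.7 mm.
Ratio = 1877.7 / 281.04 ≈ 6.68.

6.68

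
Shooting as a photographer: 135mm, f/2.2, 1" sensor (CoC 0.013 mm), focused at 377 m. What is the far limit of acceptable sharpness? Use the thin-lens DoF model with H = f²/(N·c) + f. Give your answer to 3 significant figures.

Hyperfocal distance H = f²/(N·c) + f = 135²/(2.2 × 0.013) + 135 = 18225/0.0286 + 135 ≈ 637372.8 mm ≈ 637.4 m.
Far limit Df = s·(H − f)/(H − s) = 377000 × (637372.8 − 135) / (637372.8 − 377000) = 377000 × 637237.8 / 260372.8 ≈ 922672 mm ≈ 923 m.

923 m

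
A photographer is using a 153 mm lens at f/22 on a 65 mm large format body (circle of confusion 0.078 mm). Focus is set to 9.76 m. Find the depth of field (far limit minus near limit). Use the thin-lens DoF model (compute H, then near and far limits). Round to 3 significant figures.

27.3 m

Hyperfocal distance H = f²/(N·c) + f = 153²/(22 × 0.078) + 153 = 23409/1.716 + 153 ≈ 13794.6 mm ≈ 13.79 m.
Near limit Dn = s·(H − f)/(H + s − 2f) = 9760 × (13794.6 − 153) / (13794.6 + 9760 − 2 × 153) = 9760 × 13641.6 / 23248.6 ≈ 5727 mm.
Far limit Df = s·(H − f)/(H − s) = 9760 × (13794.6 − 153) / (13794.6 − 9760) = 9760 × 13641.6 / 4034.6 ≈ 33000 mm.
Depth of field = Df − Dn = 33000 − 5727 ≈ 27273 mm ≈ 27.3 m.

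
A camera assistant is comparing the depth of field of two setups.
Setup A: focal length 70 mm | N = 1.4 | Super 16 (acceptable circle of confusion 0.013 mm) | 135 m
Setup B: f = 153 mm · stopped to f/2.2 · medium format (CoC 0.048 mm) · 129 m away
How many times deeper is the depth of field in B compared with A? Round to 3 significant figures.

1.25

Setup A: H = 70²/(1.4×0.013) + 70 ≈ 269300.8 mm; DoF = Df − Dn = 270633 − 89930 ≈ 180703 mm.
Setup B: H = 153²/(2.2×0.048) + 153 ≈ 221829.1 mm; DoF = Df − Dn = 308052 − 81582 ≈ 226470 mm.
Ratio = 226470 / 180703 ≈ 1.25.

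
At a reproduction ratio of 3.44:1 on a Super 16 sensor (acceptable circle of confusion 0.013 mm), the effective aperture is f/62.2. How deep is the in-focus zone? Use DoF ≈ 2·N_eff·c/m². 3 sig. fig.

0.137 mm

At magnification m, DoF ≈ 2·N_eff·c/m² = 2 × 62.2 × 0.013 / 3.44² = 1.617 / 11.83 ≈ 0.137 mm.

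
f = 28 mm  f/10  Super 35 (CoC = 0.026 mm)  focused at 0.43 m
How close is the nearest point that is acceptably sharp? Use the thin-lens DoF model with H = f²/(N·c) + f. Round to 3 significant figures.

Hyperfocal distance H = f²/(N·c) + f = 28²/(10 × 0.026) + 28 = 784/0.26 + 28 ≈ 3043.4 mm ≈ 3.043 m.
Near limit Dn = s·(H − f)/(H + s − 2f) = 430 × (3043.4 − 28) / (3043.4 + 430 − 2 × 28) = 430 × 3015.4 / 3417.4 ≈ 379.42 mm.

379 mm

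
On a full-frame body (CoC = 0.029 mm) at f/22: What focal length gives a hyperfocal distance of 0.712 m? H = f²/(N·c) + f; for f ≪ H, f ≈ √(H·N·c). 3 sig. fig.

From H = f²/(N·c) + f, with f ≪ H: f ≈ √(H·N·c) = √(712 × 22 × 0.029) = √454.26 ≈ 21.31 mm.
Exact: f² + N·c·f − N·c·H = 0 ⇒ f = (−N·c + √((N·c)² + 4·N·c·H))/2 = (−0.638 + √1817.4)/2 ≈ 20.997 mm ≈ 21.0 mm.

21.0 mm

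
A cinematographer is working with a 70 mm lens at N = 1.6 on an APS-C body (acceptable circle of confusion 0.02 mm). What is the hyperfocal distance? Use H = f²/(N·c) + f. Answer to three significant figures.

Hyperfocal distance H = f²/(N·c) + f = 70²/(1.6 × 0.02) + 70 = 4900/0.032 + 70 ≈ 153195.0 mm ≈ 153 m.

153 m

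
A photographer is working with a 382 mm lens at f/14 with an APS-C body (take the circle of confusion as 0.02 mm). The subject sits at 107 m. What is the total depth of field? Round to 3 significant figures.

Hyperfocal distance H = f²/(N·c) + f = 382²/(14 × 0.02) + 382 = 145924/0.28 + 382 ≈ 521539.1 mm ≈ 521.5 m.
Near limit Dn = s·(H − f)/(H + s − 2f) = 107000 × (521539.1 − 382) / (521539.1 + 107000 − 2 × 382) = 107000 × 521157.1 / 627775.1 ≈ 88828 mm.
Far limit Df = s·(H − f)/(H − s) = 107000 × (521539.1 − 382) / (521539.1 − 107000) = 107000 × 521157.1 / 414539.1 ≈ 134520 mm.
Depth of field = Df − Dn = 134520 − 88828 ≈ 45692 mm ≈ 45.7 m.

45.7 m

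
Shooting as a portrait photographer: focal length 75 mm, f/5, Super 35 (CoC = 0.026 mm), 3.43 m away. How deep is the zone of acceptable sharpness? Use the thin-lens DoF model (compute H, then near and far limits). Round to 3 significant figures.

Hyperfocal distance H = f²/(N·c) + f = 75²/(5 × 0.026) + 75 = 5625/0.13 + 75 ≈ 43344.2 mm ≈ 43.34 m.
Near limit Dn = s·(H − f)/(H + s − 2f) = 3430 × (43344.2 − 75) / (43344.2 + 3430 − 2 × 75) = 3430 × 43269.2 / 46624.2 ≈ 3183.18 mm.
Far limit Df = s·(H − f)/(H − s) = 3430 × (43344.2 − 75) / (43344.2 − 3430) = 3430 × 43269.2 / 39914.2 ≈ 3718.31 mm.
Depth of field = Df − Dn = 3718.31 − 3183.18 ≈ 535.13 mm ≈ 0.535 m.

0.535 m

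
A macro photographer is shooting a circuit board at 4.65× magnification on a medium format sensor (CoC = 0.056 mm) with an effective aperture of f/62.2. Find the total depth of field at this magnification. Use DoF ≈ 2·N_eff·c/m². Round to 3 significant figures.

0.322 mm

At magnification m, DoF ≈ 2·N_eff·c/m² = 2 × 62.2 × 0.056 / 4.65² = 6.966 / 21.62 ≈ 0.322 mm.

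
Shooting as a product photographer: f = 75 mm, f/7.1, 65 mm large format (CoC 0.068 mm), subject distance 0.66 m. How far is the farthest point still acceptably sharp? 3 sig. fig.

0.695 m

Hyperfocal distance H = f²/(N·c) + f = 75²/(7.1 × 0.068) + 75 = 5625/0.4828 + 75 ≈ 11725.8 mm ≈ 11.73 m.
Far limit Df = s·(H − f)/(H − s) = 660 × (11725.8 − 75) / (11725.8 − 660) = 660 × 11650.8 / 11065.8 ≈ 694.89 mm ≈ 0.695 m.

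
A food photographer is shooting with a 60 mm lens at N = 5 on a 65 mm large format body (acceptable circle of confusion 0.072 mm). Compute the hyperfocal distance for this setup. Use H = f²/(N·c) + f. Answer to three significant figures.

Hyperfocal distance H = f²/(N·c) + f = 60²/(5 × 0.072) + 60 = 3600/0.36 + 60 ≈ 10060.0 mm ≈ 10.1 m.

10.1 m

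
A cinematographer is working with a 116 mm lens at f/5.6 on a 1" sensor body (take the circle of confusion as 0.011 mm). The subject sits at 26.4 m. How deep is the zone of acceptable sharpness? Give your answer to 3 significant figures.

6.45 m

Hyperfocal distance H = f²/(N·c) + f = 116²/(5.6 × 0.011) + 116 = 13456/0.0616 + 116 ≈ 218557.6 mm ≈ 218.6 m.
Near limit Dn = s·(H − f)/(H + s − 2f) = 26400 × (218557.6 − 116) / (218557.6 + 26400 − 2 × 116) = 26400 × 218441.6 / 244725.6 ≈ 23564.6 mm.
Far limit Df = s·(H − f)/(H − s) = 26400 × (218557.6 − 116) / (218557.6 − 26400) = 26400 × 218441.6 / 192157.6 ≈ 30011.1 mm.
Depth of field = Df − Dn = 30011.1 − 23564.6 ≈ 6446.5 mm ≈ 6.45 m.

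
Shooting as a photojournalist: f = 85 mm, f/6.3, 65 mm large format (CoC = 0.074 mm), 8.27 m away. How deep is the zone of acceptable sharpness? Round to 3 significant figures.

Hyperfocal distance H = f²/(N·c) + f = 85²/(6.3 × 0.074) + 85 = 7225/0.4662 + 85 ≈ 15582.6 mm ≈ 15.58 m.
Near limit Dn = s·(H − f)/(H + s − 2f) = 8270 × (15582.6 − 85) / (15582.6 + 8270 − 2 × 85) = 8270 × 15497.6 / 23682.6 ≈ 5412 mm.
Far limit Df = s·(H − f)/(H − s) = 8270 × (15582.6 − 85) / (15582.6 − 8270) = 8270 × 15497.6 / 7312.6 ≈ 17527 mm.
Depth of field = Df − Dn = 17527 − 5412 ≈ 12115 mm ≈ 12.1 m.

12.1 m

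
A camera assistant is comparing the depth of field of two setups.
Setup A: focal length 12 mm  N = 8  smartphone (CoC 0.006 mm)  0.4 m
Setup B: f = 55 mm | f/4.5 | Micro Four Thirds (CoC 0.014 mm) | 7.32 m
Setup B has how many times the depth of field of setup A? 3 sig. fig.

Setup A: H = 12²/(8×0.006) + 12 ≈ 3012.0 mm; DoF = Df − Dn = 459.42 − 354.19 ≈ 105.23 mm.
Setup B: H = 55²/(4.5×0.014) + 55 ≈ 48070.9 mm; DoF = Df − Dn = 8625.0 − 6358.0 ≈ 2267.0 mm.
Ratio = 2267.0 / 105.23 ≈ 21.5.

21.5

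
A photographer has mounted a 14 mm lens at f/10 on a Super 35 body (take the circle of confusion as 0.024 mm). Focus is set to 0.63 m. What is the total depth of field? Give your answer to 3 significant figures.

Hyperfocal distance H = f²/(N·c) + f = 14²/(10 × 0.024) + 14 = 196/0.24 + 14 ≈ 830.7 mm ≈ 0.831 m.
Near limit Dn = s·(H − f)/(H + s − 2f) = 630 × (830.7 − 14) / (830.7 + 630 − 2 × 14) = 630 × 816.7 / 1432.7 ≈ 359.1 mm.
Far limit Df = s·(H − f)/(H − s) = 630 × (830.7 − 14) / (830.7 − 630) = 630 × 816.7 / 200.7 ≈ 2564.0 mm.
Depth of field = Df − Dn = 2564.0 − 359.1 ≈ 2204.9 mm ≈ 2.20 m.

2.20 m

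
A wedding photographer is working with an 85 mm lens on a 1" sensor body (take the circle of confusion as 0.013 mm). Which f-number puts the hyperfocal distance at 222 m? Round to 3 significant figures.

Rearrange H = f²/(N·c) + f for N: N = f² / ((H − f)·c).
N = 85² / ((222000 − 85) × 0.013) = 7225 / 2885 ≈ 2.50.

f/2.50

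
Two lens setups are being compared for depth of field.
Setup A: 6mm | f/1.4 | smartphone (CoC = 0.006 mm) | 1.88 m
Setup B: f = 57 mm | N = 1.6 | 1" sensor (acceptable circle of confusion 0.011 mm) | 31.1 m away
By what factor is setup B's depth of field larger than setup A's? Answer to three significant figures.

5.30

Setup A: H = 6²/(1.4×0.006) + 6 ≈ 4291.7 mm; DoF = Df − Dn = 3340.8 − 1308.0 ≈ 2032.8 mm.
Setup B: H = 57²/(1.6×0.011) + 57 ≈ 184659.3 mm; DoF = Df − Dn = 37387 − 26623 ≈ 10764 mm.
Ratio = 10764 / 2032.8 ≈ 5.30.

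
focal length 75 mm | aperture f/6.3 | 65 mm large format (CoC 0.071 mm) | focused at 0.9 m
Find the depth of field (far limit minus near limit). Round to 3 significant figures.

119 mm

Hyperfocal distance H = f²/(N·c) + f = 75²/(6.3 × 0.071) + 75 = 5625/0.4473 + 75 ≈ 12650.5 mm ≈ 12.65 m.
Near limit Dn = s·(H − f)/(H + s − 2f) = 900 × (12650.5 − 75) / (12650.5 + 900 − 2 × 75) = 900 × 12575.5 / 13400.5 ≈ 844.59 mm.
Far limit Df = s·(H − f)/(H − s) = 900 × (12650.5 − 75) / (12650.5 − 900) = 900 × 12575.5 / 11750.5 ≈ 963.19 mm.
Depth of field = Df − Dn = 963.19 − 844.59 ≈ 118.60 mm.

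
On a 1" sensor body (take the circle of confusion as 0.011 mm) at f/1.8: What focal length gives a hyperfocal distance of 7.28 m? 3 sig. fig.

From H = f²/(N·c) + f, with f ≪ H: f ≈ √(H·N·c) = √(7280 × 1.8 × 0.011) = √144.14 ≈ 12.01 mm.
The +f correction barely moves this — solving exactly, f² + N·c·f − N·c·H = 0 ⇒ f = (−N·c + √((N·c)² + 4·N·c·H))/2 = (−0.0198 + √576.58)/2 ≈ 11.996 mm, so f ≈ 12.0 mm.

12.0 mm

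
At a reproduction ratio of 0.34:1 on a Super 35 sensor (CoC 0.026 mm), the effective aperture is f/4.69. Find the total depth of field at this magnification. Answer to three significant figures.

2.11 mm

At magnification m, DoF ≈ 2·N_eff·c/m² = 2 × 4.69 × 0.026 / 0.34² = 0.2439 / 0.1156 ≈ 2.11 mm.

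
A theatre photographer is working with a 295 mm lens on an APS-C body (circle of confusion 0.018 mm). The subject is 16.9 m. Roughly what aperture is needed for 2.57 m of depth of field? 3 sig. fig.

Write h = H − f = f²/(N·c). The thin-lens limits are Dn = s·h/(h + (s−f)) and Df = s·h/(h − (s−f)), so DoF = Df − Dn = 2·s·(s−f)·h / (h² − (s−f)²).
That is a quadratic in h: DoF·h² − 2·s·(s−f)·h − DoF·(s−f)² = 0 ⇒ h = (s−f)·(s + √(s² + DoF²)) / DoF = 16605 × (16900 + √(16900² + 2570²)) / 2570 = 16605 × (16900 + 17094.3) / 2570 ≈ 219640 mm.
Then N = f²/(c·h) = 295² / (0.018 × 219640) = 87025 / 3953.5 ≈ 22.

f/22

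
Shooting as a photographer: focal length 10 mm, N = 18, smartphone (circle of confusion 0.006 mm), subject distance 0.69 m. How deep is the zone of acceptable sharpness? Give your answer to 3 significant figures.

2.20 m

Hyperfocal distance H = f²/(N·c) + f = 10²/(18 × 0.006) + 10 = 100/0.108 + 10 ≈ 935.9 mm ≈ 0.936 m.
Near limit Dn = s·(H − f)/(H + s − 2f) = 690 × (935.9 − 10) / (935.9 + 690 − 2 × 10) = 690 × 925.9 / 1605.9 ≈ 397.8 mm.
Far limit Df = s·(H − f)/(H − s) = 690 × (935.9 − 10) / (935.9 − 690) = 690 × 925.9 / 245.9 ≈ 2597.9 mm.
Depth of field = Df − Dn = 2597.9 − 397.8 ≈ 2200.1 mm ≈ 2.20 m.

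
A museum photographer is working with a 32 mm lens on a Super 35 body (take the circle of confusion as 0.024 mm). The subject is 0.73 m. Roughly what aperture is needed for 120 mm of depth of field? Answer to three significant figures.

Write h = H − f = f²/(N·c). The thin-lens limits are Dn = s·h/(h + (s−f)) and Df = s·h/(h − (s−f)), so DoF = Df − Dn = 2·s·(s−f)·h / (h² − (s−f)²).
That is a quadratic in h: DoF·h² − 2·s·(s−f)·h − DoF·(s−f)² = 0 ⇒ h = (s−f)·(s + √(s² + DoF²)) / DoF = 698 × (730 + √(730² + 120²)) / 120 = 698 × (730 + 739.797) / 120 ≈ 8549.3 mm.
Then N = f²/(c·h) = 32² / (0.024 × 8549.3) = 1024 / 205.18 ≈ 4.99.

f/4.99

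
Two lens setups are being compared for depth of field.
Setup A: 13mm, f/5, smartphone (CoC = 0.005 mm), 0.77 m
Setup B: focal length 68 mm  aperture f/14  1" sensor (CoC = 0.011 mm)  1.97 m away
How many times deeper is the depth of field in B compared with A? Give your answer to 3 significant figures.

Setup A: H = 13²/(5×0.005) + 13 ≈ 6773.0 mm; DoF = Df − Dn = 867.10 − 692.46 ≈ 174.64 mm.
Setup B: H = 68²/(14×0.011) + 68 ≈ 30094.0 mm; DoF = Df − Dn = 2103.23 − 1852.64 ≈ 250.59 mm.
Ratio = 250.59 / 174.64 ≈ 1.43.

1.43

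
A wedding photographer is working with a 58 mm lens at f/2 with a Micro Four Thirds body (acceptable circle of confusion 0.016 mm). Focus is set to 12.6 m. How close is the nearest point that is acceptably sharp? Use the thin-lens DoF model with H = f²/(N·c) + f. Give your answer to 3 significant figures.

11.3 m

Hyperfocal distance H = f²/(N·c) + f = 58²/(2 × 0.016) + 58 = 3364/0.032 + 58 ≈ 105183.0 mm ≈ 105.2 m.
Near limit Dn = s·(H − f)/(H + s − 2f) = 12600 × (105183.0 − 58) / (105183.0 + 12600 − 2 × 58) = 12600 × 105125.0 / 117667.0 ≈ 11257 mm ≈ 11.3 m.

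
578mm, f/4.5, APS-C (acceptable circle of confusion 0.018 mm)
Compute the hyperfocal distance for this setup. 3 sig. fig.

Hyperfocal distance H = f²/(N·c) + f = 578²/(4.5 × 0.018) + 578 = 334084/0.081 + 578 ≈ 4125071.8 mm ≈ 4130 m.

4130 m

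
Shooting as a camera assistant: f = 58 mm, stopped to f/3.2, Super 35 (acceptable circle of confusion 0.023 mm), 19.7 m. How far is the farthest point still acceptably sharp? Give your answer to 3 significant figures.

34.5 m

Hyperfocal distance H = f²/(N·c) + f = 58²/(3.2 × 0.023) + 58 = 3364/0.0736 + 58 ≈ 45764.5 mm ≈ 45.76 m.
Far limit Df = s·(H − f)/(H − s) = 19700 × (45764.5 − 58) / (45764.5 − 19700) = 19700 × 45706.5 / 26064.5 ≈ 34546 mm ≈ 34.5 m.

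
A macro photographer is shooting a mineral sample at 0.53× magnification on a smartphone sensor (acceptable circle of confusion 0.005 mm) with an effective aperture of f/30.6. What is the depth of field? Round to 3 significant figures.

At magnification m, DoF ≈ 2·N_eff·c/m² = 2 × 30.6 × 0.005 / 0.53² = 0.306 / 0.2809 ≈ 1.09 mm.

1.09 mm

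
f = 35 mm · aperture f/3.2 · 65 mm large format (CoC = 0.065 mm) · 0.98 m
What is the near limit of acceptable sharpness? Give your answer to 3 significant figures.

0.844 m

Hyperfocal distance H = f²/(N·c) + f = 35²/(3.2 × 0.065) + 35 = 1225/0.208 + 35 ≈ 5924.4 mm ≈ 5.924 m.
Near limit Dn = s·(H − f)/(H + s − 2f) = 980 × (5924.4 − 35) / (5924.4 + 980 − 2 × 35) = 980 × 5889.4 / 6834.4 ≈ 844.49 mm ≈ 0.844 m.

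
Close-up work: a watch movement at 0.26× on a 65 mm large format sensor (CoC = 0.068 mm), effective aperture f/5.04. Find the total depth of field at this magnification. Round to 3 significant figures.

10.1 mm

At magnification m, DoF ≈ 2·N_eff·c/m² = 2 × 5.04 × 0.068 / 0.26² = 0.6854 / 0.0676 ≈ 10.1 mm.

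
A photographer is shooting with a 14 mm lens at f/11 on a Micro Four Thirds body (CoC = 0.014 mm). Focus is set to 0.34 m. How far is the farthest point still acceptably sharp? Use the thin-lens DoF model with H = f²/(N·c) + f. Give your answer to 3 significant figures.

Hyperfocal distance H = f²/(N·c) + f = 14²/(11 × 0.014) + 14 = 196/0.154 + 14 ≈ 1286.7 mm ≈ 1.287 m.
Far limit Df = s·(H − f)/(H − s) = 340 × (1286.7 − 14) / (1286.7 − 340) = 340 × 1272.7 / 946.7 ≈ 457.08 mm.

457 mm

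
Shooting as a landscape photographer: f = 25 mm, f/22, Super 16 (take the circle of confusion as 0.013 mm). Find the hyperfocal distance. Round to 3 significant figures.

Hyperfocal distance H = f²/(N·c) + f = 25²/(22 × 0.013) + 25 = 625/0.286 + 25 ≈ 2210.3 mm ≈ 2.21 m.

2.21 m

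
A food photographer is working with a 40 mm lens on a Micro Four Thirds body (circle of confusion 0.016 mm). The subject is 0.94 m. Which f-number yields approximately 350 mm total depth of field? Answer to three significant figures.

f/20

Write h = H − f = f²/(N·c). The thin-lens limits are Dn = s·h/(h + (s−f)) and Df = s·h/(h − (s−f)), so DoF = Df − Dn = 2·s·(s−f)·h / (h² − (s−f)²).
That is a quadratic in h: DoF·h² − 2·s·(s−f)·h − DoF·(s−f)² = 0 ⇒ h = (s−f)·(s + √(s² + DoF²)) / DoF = 900 × (940 + √(940² + 350²)) / 350 = 900 × (940 + 1003.05) / 350 ≈ 4996.4 mm.
Then N = f²/(c·h) = 40² / (0.016 × 4996.4) = 1600 / 79.942 ≈ 20.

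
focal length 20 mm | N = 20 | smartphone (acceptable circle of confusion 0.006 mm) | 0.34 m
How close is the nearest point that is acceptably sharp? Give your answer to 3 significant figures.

Hyperfocal distance H = f²/(N·c) + f = 20²/(20 × 0.006) + 20 = 400/0.12 + 20 ≈ 3353.3 mm ≈ 3.353 m.
Near limit Dn = s·(H − f)/(H + s − 2f) = 340 × (3353.3 − 20) / (3353.3 + 340 − 2 × 20) = 340 × 3333.3 / 3653.3 ≈ 310.22 mm.

310 mm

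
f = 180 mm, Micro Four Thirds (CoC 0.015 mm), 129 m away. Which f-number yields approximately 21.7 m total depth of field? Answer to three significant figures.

f/1.40

Write h = H − f = f²/(N·c). The thin-lens limits are Dn = s·h/(h + (s−f)) and Df = s·h/(h − (s−f)), so DoF = Df − Dn = 2·s·(s−f)·h / (h² − (s−f)²).
That is a quadratic in h: DoF·h² − 2·s·(s−f)·h − DoF·(s−f)² = 0 ⇒ h = (s−f)·(s + √(s² + DoF²)) / DoF = 128820 × (129000 + √(129000² + 21700²)) / 21700 = 128820 × (129000 + 130812) / 21700 ≈ 1542352 mm.
Then N = f²/(c·h) = 180² / (0.015 × 1542352) = 32400 / 23135 ≈ 1.40.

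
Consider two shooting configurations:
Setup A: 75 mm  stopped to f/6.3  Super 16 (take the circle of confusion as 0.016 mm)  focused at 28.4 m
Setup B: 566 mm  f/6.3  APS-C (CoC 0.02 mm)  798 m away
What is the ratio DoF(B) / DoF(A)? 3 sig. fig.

Setup A: H = 75²/(6.3×0.016) + 75 ≈ 55878.6 mm; DoF = Df − Dn = 57675 − 18838 ≈ 38837 mm.
Setup B: H = 566²/(6.3×0.02) + 566 ≈ 2543073.9 mm; DoF = Df − Dn = 1162656 − 607472 ≈ 555184 mm.
Ratio = 555184 / 38837 ≈ 14.3.

14.3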